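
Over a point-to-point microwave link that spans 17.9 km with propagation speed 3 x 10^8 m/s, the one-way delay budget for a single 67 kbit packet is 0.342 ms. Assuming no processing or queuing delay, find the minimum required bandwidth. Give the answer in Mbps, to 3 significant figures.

Propagation delay = 17900 / 300000000 = 0.0596667 ms.
Transmission budget = 0.342 − 0.0596667 = 0.282333 ms.
R ≥ L / t_tx = 67000 bits / 0.000282333 s = 237 Mbps.

237 Mbps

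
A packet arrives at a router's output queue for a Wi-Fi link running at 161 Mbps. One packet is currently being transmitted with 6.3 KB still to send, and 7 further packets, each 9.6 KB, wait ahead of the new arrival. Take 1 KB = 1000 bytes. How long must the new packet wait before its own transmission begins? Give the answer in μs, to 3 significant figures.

3650 μs

Each queued packet: L/R = 76800/161000000 = 477.019 μs.
7 queued → 3339.13 μs.
Plus remaining 50400 bits of current packet: 313.043 μs.
Queuing delay = 3650 μs.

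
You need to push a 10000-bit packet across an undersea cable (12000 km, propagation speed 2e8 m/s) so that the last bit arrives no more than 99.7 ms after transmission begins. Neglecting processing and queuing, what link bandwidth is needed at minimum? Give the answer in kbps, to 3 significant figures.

Propagation delay = 12000000 / 200000000 = 60 ms.
Transmission budget = 99.7 − 60 = 39.7 ms.
R ≥ L / t_tx = 10000 bits / 0.0397 s = 252 kbps.

252 kbps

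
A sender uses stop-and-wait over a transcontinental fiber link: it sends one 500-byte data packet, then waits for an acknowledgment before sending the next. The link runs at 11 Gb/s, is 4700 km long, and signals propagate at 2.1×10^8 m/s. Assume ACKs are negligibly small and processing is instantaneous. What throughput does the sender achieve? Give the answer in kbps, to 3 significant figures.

t_tx = L/R = 4000/11000000000 = 3.63636e-07 s.
t_prop = 4700000/210000000 = 0.022381 s; RTT = 0.0447619 s.
Cycle = t_tx + RTT = 0.0447623 s.
Throughput = L / cycle = 4000 / 0.0447623 = 89.4 kbps.

89.4 kbps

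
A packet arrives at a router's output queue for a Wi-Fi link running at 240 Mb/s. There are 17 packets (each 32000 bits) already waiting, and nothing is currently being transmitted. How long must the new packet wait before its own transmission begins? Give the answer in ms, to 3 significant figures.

2.27 ms

Each queued packet: L/R = 32000/240000000 = 0.133333 ms.
17 queued → 2.26667 ms.
Queuing delay = 2.27 ms.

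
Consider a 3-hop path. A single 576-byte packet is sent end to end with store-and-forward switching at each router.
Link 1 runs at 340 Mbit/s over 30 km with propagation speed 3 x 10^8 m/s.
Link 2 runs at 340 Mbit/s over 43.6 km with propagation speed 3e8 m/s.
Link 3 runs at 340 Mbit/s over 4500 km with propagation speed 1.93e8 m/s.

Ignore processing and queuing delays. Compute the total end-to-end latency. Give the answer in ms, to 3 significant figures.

L = 576 × 8 = 4608 bits.
Transmission delay per hop = L/R = 4608/340000000 = 0.0135529 ms; 3 hops → 0.0406588 ms.
Propagation delays (d/s per hop): 0.1, 0.145333, 23.3161 ms; sum = 23.5614 ms.
End-to-end = 23.6 ms.

23.6 ms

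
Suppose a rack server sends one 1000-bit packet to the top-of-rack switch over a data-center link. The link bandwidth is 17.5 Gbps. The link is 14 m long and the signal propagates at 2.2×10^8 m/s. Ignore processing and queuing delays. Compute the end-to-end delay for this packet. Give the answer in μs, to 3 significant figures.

0.121 μs

Transmission delay = L/R = 1000 / 17500000000 = 0.0571429 μs.
Propagation delay = d/s = 14 m / 2.2e+08 m/s = 0.0636364 μs.
Total = 0.121 μs.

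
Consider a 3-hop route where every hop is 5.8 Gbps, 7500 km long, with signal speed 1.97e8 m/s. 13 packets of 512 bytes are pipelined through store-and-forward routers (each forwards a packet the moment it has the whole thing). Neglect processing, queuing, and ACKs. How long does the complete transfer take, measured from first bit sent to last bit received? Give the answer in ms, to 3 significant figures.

114 ms

Per-hop transmission t_tx = L/R = 4096/5800000000 = 0.000706207 ms.
Per-hop propagation t_prop = 7500000/197000000 = 38.0711 ms.
Pipeline fill: first packet needs 3·t_tx to clear all hops; remaining 12 packets each add one t_tx.
Total = (3+13-1)·t_tx + 3·t_prop = 15·0.000706207 + 3·38.0711 = 114 ms.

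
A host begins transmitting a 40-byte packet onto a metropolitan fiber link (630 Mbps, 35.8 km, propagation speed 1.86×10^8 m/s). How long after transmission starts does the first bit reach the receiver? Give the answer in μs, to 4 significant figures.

First bit experiences only propagation delay: d/s = 35800/186000000 = 192.5 μs.

192.5 μs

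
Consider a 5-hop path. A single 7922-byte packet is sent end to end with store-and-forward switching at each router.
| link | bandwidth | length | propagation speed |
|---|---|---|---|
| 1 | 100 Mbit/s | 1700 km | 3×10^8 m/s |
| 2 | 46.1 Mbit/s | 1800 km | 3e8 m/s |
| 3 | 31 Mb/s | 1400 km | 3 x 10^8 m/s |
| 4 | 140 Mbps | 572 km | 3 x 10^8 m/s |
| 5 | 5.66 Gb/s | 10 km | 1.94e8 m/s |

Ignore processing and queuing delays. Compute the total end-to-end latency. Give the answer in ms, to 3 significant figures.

22.8 ms

L = 7922 × 8 = 63376 bits.
Transmission delays (L/R per hop): 0.63376, 1.37475, 2.04439, 0.452686, 0.0111972 ms; sum = 4.51678 ms.
Propagation delays (d/s per hop): 5.66667, 6, 4.66667, 1.90667, 0.0515464 ms; sum = 18.2915 ms.
End-to-end = 22.8 ms.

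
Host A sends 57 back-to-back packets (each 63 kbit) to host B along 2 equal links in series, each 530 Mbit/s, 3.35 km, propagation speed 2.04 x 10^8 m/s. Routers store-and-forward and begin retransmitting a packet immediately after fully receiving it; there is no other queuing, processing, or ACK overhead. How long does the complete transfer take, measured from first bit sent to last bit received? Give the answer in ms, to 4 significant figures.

Per-hop transmission t_tx = L/R = 63000/530000000 = 0.118868 ms.
Per-hop propagation t_prop = 3350/204000000 = 0.0164216 ms.
Pipeline fill: first packet needs 2·t_tx to clear all hops; remaining 56 packets each add one t_tx.
Total = (2+57-1)·t_tx + 2·t_prop = 58·0.118868 + 2·0.0164216 = 6.927 ms.

6.927 ms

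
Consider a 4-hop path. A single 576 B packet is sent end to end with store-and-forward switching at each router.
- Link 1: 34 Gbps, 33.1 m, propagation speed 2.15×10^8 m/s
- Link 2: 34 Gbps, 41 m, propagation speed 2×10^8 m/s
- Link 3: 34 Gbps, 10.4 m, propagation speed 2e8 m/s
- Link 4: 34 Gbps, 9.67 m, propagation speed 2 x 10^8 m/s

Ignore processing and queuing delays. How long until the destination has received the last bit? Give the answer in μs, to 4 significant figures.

1.001 μs

L = 576 × 8 = 4608 bits.
Transmission delay per hop = L/R = 4608/34000000000 = 0.135529 μs; 4 hops → 0.542118 μs.
Propagation delays (d/s per hop): 0.153953, 0.205, 0.052, 0.04835 μs; sum = 0.459303 μs.
End-to-end = 1.001 μs.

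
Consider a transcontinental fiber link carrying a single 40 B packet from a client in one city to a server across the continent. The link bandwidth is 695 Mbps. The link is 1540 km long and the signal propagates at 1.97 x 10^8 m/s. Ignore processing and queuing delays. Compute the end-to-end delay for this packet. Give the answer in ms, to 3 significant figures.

7.82 ms

L = 40 × 8 = 320 bits.
Transmission delay = L/R = 320 / 695000000 = 0.000460432 ms.
Propagation delay = d/s = 1540000 m / 197000000 m/s = 7.81726 ms.
Total = 7.82 ms.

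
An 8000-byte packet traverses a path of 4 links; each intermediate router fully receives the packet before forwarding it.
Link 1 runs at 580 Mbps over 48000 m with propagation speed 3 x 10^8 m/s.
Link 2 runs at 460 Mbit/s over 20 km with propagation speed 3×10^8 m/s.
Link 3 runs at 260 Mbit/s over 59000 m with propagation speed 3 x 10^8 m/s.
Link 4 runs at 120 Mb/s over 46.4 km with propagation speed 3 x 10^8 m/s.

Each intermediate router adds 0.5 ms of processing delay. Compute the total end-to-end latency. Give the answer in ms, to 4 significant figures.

3.107 ms

L = 8000 × 8 = 64000 bits.
Transmission delays (L/R per hop): 0.110345, 0.13913, 0.246154, 0.533333 ms; sum = 1.02896 ms.
Propagation delays (d/s per hop): 0.16, 0.0666667, 0.196667, 0.154667 ms; sum = 0.578 ms.
Processing at 3 router(s): 3 × 0.5 ms = 1.5 ms.
End-to-end = 3.107 ms.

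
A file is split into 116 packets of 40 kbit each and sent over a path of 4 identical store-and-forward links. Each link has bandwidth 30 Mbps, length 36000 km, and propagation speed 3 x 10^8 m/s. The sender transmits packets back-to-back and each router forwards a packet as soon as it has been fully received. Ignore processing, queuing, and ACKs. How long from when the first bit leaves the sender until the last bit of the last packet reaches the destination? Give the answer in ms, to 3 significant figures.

639 ms

Per-hop transmission t_tx = L/R = 40000/30000000 = 1.33333 ms.
Per-hop propagation t_prop = 36000000/300000000 = 120 ms.
Pipeline fill: first packet needs 4·t_tx to clear all hops; remaining 115 packets each add one t_tx.
Total = (4+116-1)·t_tx + 4·t_prop = 119·1.33333 + 4·120 = 639 ms.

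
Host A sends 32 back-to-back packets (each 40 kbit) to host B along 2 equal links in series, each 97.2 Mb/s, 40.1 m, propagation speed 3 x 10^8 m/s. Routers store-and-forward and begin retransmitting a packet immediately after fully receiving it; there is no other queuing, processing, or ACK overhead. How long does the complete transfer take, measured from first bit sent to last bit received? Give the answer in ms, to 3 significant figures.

Per-hop transmission t_tx = L/R = 40000/97200000 = 0.411523 ms.
Per-hop propagation t_prop = 40.1/300000000 = 0.000133667 ms.
Pipeline fill: first packet needs 2·t_tx to clear all hops; remaining 31 packets each add one t_tx.
Total = (2+32-1)·t_tx + 2·t_prop = 33·0.411523 + 2·0.000133667 = 13.6 ms.

13.6 ms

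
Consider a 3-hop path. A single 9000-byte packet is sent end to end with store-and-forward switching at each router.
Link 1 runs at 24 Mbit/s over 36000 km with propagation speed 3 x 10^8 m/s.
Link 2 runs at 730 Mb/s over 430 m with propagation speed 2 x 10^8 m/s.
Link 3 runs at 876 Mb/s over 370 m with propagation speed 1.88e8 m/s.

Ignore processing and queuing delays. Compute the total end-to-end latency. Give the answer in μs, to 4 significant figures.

123200 μs

L = 9000 × 8 = 72000 bits.
Transmission delays (L/R per hop): 3000, 98.6301, 82.1918 μs; sum = 3180.82 μs.
Propagation delays (d/s per hop): 120000, 2.15, 1.96809 μs; sum = 120004 μs.
End-to-end = 123200 μs.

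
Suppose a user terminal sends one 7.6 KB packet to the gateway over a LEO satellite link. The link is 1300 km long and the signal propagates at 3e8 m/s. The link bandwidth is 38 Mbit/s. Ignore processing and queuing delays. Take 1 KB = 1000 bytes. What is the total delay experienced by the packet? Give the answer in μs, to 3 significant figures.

5930 μs

L = 60800 bits.
Transmission delay = L/R = 60800 / 38000000 = 1600 μs.
Propagation delay = d/s = 1300000 m / 300000000 m/s = 4333.33 μs.
Total = 5930 μs.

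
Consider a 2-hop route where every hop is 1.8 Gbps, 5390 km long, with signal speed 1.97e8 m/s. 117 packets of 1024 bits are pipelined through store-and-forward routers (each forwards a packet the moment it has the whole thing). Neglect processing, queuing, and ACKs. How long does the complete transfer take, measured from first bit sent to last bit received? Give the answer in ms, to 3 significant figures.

Per-hop transmission t_tx = L/R = 1024/1800000000 = 0.000568889 ms.
Per-hop propagation t_prop = 5390000/197000000 = 27.3604 ms.
Pipeline fill: first packet needs 2·t_tx to clear all hops; remaining 116 packets each add one t_tx.
Total = (2+117-1)·t_tx + 2·t_prop = 118·0.000568889 + 2·27.3604 = 54.8 ms.

54.8 ms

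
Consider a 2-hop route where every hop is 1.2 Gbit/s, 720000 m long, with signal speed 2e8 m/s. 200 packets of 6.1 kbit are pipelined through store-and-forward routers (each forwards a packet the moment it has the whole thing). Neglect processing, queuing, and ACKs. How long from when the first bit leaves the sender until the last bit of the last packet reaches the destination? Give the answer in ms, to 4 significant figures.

8.222 ms

Per-hop transmission t_tx = L/R = 6100/1200000000 = 0.00508333 ms.
Per-hop propagation t_prop = 720000/200000000 = 3.6 ms.
Pipeline fill: first packet needs 2·t_tx to clear all hops; remaining 199 packets each add one t_tx.
Total = (2+200-1)·t_tx + 2·t_prop = 201·0.00508333 + 2·3.6 = 8.222 ms.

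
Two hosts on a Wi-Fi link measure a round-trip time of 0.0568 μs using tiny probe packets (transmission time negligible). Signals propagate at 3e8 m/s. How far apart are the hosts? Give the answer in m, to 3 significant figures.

One-way propagation = RTT/2 = 0.0284 μs.
d = s × t = 300000000 × 2.84e-08 = 8.52 m.

8.52 m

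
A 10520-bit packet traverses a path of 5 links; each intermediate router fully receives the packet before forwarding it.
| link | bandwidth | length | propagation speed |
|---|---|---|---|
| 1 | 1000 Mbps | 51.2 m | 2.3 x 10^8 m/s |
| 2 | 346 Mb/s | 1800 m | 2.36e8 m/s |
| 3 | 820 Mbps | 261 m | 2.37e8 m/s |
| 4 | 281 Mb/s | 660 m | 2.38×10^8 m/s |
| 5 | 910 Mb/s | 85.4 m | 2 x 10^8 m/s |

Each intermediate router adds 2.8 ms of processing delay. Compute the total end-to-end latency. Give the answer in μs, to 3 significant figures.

11300 μs

Transmission delays (L/R per hop): 10.52, 30.4046, 12.8293, 37.4377, 11.5604 μs; sum = 102.752 μs.
Propagation delays (d/s per hop): 0.222609, 7.62712, 1.10127, 2.77311, 0.427 μs; sum = 12.1511 μs.
Processing at 4 router(s): 4 × 2.8 ms = 11200 μs.
End-to-end = 11300 μs.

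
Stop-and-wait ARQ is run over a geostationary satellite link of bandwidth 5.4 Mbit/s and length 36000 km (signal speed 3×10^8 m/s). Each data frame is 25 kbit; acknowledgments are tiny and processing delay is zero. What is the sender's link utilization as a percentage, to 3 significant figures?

1.89 %

t_tx = L/R = 25000/5400000 = 0.00462963 s.
t_prop = 36000000/300000000 = 0.12 s; RTT = 0.24 s.
Cycle = t_tx + RTT = 0.24463 s.
Utilization = t_tx / cycle = 0.00462963/0.24463 = 1.89 %.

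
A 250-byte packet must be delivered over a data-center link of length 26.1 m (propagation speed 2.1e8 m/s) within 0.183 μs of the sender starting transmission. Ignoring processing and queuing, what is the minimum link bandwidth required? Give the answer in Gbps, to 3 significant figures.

34.1 Gbps

L = 2000 bits.
Propagation delay = 26.1 / 210000000 = 0.124286 μs.
Transmission budget = 0.183 − 0.124286 = 0.0587143 μs.
R ≥ L / t_tx = 2000 bits / 5.87143e-08 s = 34.1 Gbps.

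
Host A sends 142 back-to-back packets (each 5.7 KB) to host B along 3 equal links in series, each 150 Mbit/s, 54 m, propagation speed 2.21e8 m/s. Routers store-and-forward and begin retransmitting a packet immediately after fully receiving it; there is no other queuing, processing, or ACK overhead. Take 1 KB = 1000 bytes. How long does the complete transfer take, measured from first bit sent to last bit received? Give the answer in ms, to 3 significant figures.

43.8 ms

Per-hop transmission t_tx = L/R = 45600/150000000 = 0.304 ms.
Per-hop propagation t_prop = 54/221000000 = 0.000244344 ms.
Pipeline fill: first packet needs 3·t_tx to clear all hops; remaining 141 packets each add one t_tx.
Total = (3+142-1)·t_tx + 3·t_prop = 144·0.304 + 3·0.000244344 = 43.8 ms.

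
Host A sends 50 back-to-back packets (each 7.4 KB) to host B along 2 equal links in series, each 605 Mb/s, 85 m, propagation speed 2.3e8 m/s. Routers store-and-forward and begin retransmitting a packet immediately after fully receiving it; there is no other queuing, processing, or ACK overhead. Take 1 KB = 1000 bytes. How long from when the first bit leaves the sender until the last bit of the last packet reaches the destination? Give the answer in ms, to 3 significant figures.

Per-hop transmission t_tx = L/R = 59200/605000000 = 0.0978512 ms.
Per-hop propagation t_prop = 85/2.3e+08 = 0.000369565 ms.
Pipeline fill: first packet needs 2·t_tx to clear all hops; remaining 49 packets each add one t_tx.
Total = (2+50-1)·t_tx + 2·t_prop = 51·0.0978512 + 2·0.000369565 = 4.99 ms.

4.99 ms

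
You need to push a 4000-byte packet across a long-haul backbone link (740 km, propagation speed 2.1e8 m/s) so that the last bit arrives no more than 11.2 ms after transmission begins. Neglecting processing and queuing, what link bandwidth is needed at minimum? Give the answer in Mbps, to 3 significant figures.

4.17 Mbps

L = 32000 bits.
Propagation delay = 740000 / 210000000 = 3.52381 ms.
Transmission budget = 11.2 − 3.52381 = 7.67619 ms.
R ≥ L / t_tx = 32000 bits / 0.00767619 s = 4.17 Mbps.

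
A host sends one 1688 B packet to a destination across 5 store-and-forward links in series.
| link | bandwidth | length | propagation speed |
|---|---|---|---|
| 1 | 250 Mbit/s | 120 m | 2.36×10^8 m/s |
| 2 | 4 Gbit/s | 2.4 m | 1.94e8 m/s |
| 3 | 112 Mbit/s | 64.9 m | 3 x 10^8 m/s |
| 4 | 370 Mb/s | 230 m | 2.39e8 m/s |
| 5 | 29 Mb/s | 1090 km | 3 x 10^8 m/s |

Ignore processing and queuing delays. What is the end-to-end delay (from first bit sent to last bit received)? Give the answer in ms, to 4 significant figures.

4.315 ms

L = 1688 × 8 = 13504 bits.
Transmission delays (L/R per hop): 0.054016, 0.003376, 0.120571, 0.0364973, 0.465655 ms; sum = 0.680116 ms.
Propagation delays (d/s per hop): 0.000508475, 1.23711e-05, 0.000216333, 0.000962343, 3.63333 ms; sum = 3.63503 ms.
End-to-end = 4.315 ms.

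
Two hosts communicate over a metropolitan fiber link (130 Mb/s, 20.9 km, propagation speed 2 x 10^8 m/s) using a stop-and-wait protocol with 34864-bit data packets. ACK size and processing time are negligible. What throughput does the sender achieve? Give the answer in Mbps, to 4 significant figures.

t_tx = L/R = 34864/130000000 = 0.000268185 s.
t_prop = 20900/200000000 = 0.0001045 s; RTT = 0.000209 s.
Cycle = t_tx + RTT = 0.000477185 s.
Throughput = L / cycle = 34864 / 0.000477185 = 73.06 Mbps.

73.06 Mbps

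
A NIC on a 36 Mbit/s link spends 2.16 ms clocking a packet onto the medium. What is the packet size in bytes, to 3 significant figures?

9720 bytes

L = R × t_tx = 36000000 b/s × 0.00216 s = 77760 bits.
In bytes: 77760 / 8 = 9720 bytes.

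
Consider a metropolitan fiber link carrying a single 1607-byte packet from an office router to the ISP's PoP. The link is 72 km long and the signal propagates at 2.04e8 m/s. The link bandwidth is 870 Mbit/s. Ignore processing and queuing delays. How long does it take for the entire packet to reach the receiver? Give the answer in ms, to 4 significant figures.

L = 1607 × 8 = 12856 bits.
Transmission delay = L/R = 12856 / 870000000 = 0.014777 ms.
Propagation delay = d/s = 72000 m / 204000000 m/s = 0.352941 ms.
Total = 0.3677 ms.

0.3677 ms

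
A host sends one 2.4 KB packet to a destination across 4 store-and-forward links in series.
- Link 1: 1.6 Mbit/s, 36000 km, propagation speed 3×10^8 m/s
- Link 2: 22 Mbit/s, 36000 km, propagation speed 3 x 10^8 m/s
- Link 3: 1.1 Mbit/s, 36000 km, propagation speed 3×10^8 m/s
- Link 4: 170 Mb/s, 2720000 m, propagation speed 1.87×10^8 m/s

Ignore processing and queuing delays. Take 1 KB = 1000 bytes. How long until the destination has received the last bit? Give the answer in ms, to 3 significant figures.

405 ms

L = 19200 bits.
Transmission delays (L/R per hop): 12, 0.872727, 17.4545, 0.112941 ms; sum = 30.4402 ms.
Propagation delays (d/s per hop): 120, 120, 120, 14.5455 ms; sum = 374.545 ms.
End-to-end = 405 ms.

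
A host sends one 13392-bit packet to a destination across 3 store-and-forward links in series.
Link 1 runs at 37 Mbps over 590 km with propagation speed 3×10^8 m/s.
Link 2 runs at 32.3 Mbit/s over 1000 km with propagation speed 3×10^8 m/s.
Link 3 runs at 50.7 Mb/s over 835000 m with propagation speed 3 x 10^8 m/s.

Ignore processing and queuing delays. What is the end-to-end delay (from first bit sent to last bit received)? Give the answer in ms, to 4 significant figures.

Transmission delays (L/R per hop): 0.361946, 0.414613, 0.264142 ms; sum = 1.0407 ms.
Propagation delays (d/s per hop): 1.96667, 3.33333, 2.78333 ms; sum = 8.08333 ms.
End-to-end = 9.124 ms.

9.124 ms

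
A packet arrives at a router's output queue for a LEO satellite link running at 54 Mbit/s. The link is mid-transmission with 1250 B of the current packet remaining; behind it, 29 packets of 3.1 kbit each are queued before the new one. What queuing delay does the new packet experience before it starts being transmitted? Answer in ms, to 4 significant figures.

1.850 ms

Each queued packet: L/R = 3100/54000000 = 0.0574074 ms.
29 queued → 1.66481 ms.
Plus remaining 10000 bits of current packet: 0.185185 ms.
Queuing delay = 1.850 ms.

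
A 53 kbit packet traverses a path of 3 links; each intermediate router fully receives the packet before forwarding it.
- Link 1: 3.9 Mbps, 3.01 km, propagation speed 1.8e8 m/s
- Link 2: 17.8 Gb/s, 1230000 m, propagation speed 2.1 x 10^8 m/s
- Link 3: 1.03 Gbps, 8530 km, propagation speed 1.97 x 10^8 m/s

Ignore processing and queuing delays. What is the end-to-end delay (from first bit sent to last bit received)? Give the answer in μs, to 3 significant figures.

62800 μs

L = 53000 bits.
Transmission delays (L/R per hop): 13589.7, 2.97753, 51.4563 μs; sum = 13644.2 μs.
Propagation delays (d/s per hop): 16.7222, 5857.14, 43299.5 μs; sum = 49173.4 μs.
End-to-end = 62800 μs.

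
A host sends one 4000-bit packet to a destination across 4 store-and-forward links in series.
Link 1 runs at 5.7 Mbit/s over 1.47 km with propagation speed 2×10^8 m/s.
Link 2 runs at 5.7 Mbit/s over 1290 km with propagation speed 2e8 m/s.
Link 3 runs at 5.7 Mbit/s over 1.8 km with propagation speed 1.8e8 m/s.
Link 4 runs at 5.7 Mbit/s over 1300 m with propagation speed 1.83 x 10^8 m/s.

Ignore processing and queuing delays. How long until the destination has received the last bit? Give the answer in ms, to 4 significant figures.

Transmission delay per hop = L/R = 4000/5700000 = 0.701754 ms; 4 hops → 2.80702 ms.
Propagation delays (d/s per hop): 0.00735, 6.45, 0.01, 0.00710383 ms; sum = 6.47445 ms.
End-to-end = 9.281 ms.

9.281 ms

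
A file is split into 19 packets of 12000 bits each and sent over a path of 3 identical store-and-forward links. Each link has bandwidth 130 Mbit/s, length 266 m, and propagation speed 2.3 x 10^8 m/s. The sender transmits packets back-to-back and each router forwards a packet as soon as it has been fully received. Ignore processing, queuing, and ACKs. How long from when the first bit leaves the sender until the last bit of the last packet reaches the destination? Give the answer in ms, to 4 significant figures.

Per-hop transmission t_tx = L/R = 12000/130000000 = 0.0923077 ms.
Per-hop propagation t_prop = 266/2.3e+08 = 0.00115652 ms.
Pipeline fill: first packet needs 3·t_tx to clear all hops; remaining 18 packets each add one t_tx.
Total = (3+19-1)·t_tx + 3·t_prop = 21·0.0923077 + 3·0.00115652 = 1.942 ms.

1.942 ms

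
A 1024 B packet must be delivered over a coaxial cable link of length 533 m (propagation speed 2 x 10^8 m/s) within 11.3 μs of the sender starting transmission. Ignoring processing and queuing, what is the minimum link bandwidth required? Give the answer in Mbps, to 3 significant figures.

L = 8192 bits.
Propagation delay = 533 / 200000000 = 2.665 μs.
Transmission budget = 11.3 − 2.665 = 8.635 μs.
R ≥ L / t_tx = 8192 bits / 8.635e-06 s = 949 Mbps.

949 Mbps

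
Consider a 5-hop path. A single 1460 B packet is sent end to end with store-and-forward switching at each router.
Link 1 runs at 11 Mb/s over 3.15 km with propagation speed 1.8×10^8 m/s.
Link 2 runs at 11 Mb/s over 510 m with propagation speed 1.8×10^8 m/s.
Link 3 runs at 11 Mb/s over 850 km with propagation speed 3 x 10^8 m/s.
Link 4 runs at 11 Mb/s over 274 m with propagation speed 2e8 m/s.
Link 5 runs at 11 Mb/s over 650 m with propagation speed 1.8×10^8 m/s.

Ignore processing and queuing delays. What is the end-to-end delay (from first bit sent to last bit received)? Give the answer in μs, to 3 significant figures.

L = 1460 × 8 = 11680 bits.
Transmission delay per hop = L/R = 11680/11000000 = 1061.82 μs; 5 hops → 5309.09 μs.
Propagation delays (d/s per hop): 17.5, 2.83333, 2833.33, 1.37, 3.61111 μs; sum = 2858.65 μs.
End-to-end = 8170 μs.

8170 μs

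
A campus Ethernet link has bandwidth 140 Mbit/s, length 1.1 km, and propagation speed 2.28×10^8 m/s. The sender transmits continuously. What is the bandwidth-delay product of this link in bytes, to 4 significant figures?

84.43 bytes

Propagation delay = 1100 / 2.28e+08 = 4.82456e-06 s.
BDP = R × t_prop = 140000000 × 4.82456e-06 = 675.439 bits.
In bytes: 675.439/8 = 84.43 bytes.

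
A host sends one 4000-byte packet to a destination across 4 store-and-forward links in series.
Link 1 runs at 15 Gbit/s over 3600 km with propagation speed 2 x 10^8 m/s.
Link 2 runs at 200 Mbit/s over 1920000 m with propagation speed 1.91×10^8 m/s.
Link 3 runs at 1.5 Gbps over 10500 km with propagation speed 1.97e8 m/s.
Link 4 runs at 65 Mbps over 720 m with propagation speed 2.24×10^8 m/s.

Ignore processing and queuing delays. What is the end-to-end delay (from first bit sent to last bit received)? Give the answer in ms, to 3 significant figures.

L = 4000 × 8 = 32000 bits.
Transmission delays (L/R per hop): 0.00213333, 0.16, 0.0213333, 0.492308 ms; sum = 0.675774 ms.
Propagation delays (d/s per hop): 18, 10.0524, 53.2995, 0.00321429 ms; sum = 81.3551 ms.
End-to-end = 82.0 ms.

82.0 ms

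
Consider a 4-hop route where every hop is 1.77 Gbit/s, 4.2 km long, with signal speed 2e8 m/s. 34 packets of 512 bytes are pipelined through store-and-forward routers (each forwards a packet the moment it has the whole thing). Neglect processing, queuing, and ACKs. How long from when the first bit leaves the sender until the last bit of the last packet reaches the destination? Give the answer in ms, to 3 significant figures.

Per-hop transmission t_tx = L/R = 4096/1770000000 = 0.00231412 ms.
Per-hop propagation t_prop = 4200/200000000 = 0.021 ms.
Pipeline fill: first packet needs 4·t_tx to clear all hops; remaining 33 packets each add one t_tx.
Total = (4+34-1)·t_tx + 4·t_prop = 37·0.00231412 + 4·0.021 = 0.170 ms.

0.170 ms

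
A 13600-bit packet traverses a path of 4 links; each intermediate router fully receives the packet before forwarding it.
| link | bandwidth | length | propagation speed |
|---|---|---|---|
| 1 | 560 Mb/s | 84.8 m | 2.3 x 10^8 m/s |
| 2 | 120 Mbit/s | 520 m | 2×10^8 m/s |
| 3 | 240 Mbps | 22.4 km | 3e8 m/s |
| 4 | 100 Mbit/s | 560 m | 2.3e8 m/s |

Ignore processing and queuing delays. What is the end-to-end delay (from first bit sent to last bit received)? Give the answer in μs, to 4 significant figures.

Transmission delays (L/R per hop): 24.2857, 113.333, 56.6667, 136 μs; sum = 330.286 μs.
Propagation delays (d/s per hop): 0.368696, 2.6, 74.6667, 2.43478 μs; sum = 80.0701 μs.
End-to-end = 410.4 μs.

410.4 μs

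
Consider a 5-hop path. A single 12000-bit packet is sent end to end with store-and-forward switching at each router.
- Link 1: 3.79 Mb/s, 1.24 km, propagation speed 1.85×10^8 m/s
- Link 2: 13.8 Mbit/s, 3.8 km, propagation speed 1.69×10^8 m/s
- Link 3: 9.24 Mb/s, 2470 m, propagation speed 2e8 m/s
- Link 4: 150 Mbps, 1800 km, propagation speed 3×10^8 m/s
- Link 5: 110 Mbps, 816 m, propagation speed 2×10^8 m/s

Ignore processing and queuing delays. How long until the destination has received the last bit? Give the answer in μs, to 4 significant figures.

11570 μs

Transmission delays (L/R per hop): 3166.23, 869.565, 1298.7, 80, 109.091 μs; sum = 5523.58 μs.
Propagation delays (d/s per hop): 6.7027, 22.4852, 12.35, 6000, 4.08 μs; sum = 6045.62 μs.
End-to-end = 11570 μs.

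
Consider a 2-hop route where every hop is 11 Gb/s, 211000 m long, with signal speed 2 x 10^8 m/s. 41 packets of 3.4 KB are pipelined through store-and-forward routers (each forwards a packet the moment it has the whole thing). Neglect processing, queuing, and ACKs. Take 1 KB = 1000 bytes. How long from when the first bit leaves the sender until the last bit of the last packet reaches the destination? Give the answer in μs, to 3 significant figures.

2210 μs

Per-hop transmission t_tx = L/R = 27200/11000000000 = 2.47273 μs.
Per-hop propagation t_prop = 211000/200000000 = 1055 μs.
Pipeline fill: first packet needs 2·t_tx to clear all hops; remaining 40 packets each add one t_tx.
Total = (2+41-1)·t_tx + 2·t_prop = 42·2.47273 + 2·1055 = 2210 μs.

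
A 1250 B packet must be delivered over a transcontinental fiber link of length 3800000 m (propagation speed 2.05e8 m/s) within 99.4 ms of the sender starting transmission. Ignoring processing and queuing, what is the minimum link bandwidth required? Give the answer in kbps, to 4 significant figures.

L = 10000 bits.
Propagation delay = 3800000 / 2.05e+08 = 18.5366 ms.
Transmission budget = 99.4 − 18.5366 = 80.8634 ms.
R ≥ L / t_tx = 10000 bits / 0.0808634 s = 123.7 kbps.

123.7 kbps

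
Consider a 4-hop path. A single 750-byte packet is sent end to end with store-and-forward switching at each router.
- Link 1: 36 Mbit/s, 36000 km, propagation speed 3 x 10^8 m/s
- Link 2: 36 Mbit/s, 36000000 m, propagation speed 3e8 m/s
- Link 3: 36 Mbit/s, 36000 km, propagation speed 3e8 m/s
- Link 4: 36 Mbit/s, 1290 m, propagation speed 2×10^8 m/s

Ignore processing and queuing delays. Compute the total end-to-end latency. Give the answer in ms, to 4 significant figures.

360.7 ms

L = 750 × 8 = 6000 bits.
Transmission delay per hop = L/R = 6000/36000000 = 0.166667 ms; 4 hops → 0.666667 ms.
Propagation delays (d/s per hop): 120, 120, 120, 0.00645 ms; sum = 360.006 ms.
End-to-end = 360.7 ms.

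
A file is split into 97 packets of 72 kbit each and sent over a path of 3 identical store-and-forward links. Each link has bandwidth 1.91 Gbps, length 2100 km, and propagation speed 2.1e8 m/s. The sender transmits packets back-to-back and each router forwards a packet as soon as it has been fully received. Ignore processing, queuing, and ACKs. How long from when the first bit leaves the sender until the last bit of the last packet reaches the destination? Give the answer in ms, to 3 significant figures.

Per-hop transmission t_tx = L/R = 72000/1910000000 = 0.0376963 ms.
Per-hop propagation t_prop = 2100000/210000000 = 10 ms.
Pipeline fill: first packet needs 3·t_tx to clear all hops; remaining 96 packets each add one t_tx.
Total = (3+97-1)·t_tx + 3·t_prop = 99·0.0376963 + 3·10 = 33.7 ms.

33.7 ms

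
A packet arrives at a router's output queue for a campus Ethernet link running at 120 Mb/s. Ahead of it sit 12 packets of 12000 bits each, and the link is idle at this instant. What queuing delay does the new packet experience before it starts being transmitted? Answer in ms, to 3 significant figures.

1.20 ms

Each queued packet: L/R = 12000/120000000 = 0.1 ms.
12 queued → 1.2 ms.
Queuing delay = 1.20 ms.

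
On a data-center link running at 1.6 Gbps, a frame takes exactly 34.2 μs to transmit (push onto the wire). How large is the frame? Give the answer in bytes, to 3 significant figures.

L = R × t_tx = 1600000000 b/s × 3.42e-05 s = 54720 bits.
In bytes: 54720 / 8 = 6840 bytes.

6840 bytes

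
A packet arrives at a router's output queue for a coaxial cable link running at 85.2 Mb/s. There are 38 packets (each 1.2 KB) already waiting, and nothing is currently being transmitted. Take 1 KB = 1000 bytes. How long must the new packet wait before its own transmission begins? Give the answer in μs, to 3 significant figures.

Each queued packet: L/R = 9600/85200000 = 112.676 μs.
38 queued → 4281.69 μs.
Queuing delay = 4280 μs.

4280 μs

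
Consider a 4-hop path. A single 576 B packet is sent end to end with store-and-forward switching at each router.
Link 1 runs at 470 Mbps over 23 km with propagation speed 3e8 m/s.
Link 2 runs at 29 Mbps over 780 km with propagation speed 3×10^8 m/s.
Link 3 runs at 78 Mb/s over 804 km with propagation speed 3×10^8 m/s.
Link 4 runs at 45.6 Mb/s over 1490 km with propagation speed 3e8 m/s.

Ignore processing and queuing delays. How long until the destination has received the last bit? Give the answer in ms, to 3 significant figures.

L = 576 × 8 = 4608 bits.
Transmission delays (L/R per hop): 0.00980426, 0.158897, 0.0590769, 0.101053 ms; sum = 0.32883 ms.
Propagation delays (d/s per hop): 0.0766667, 2.6, 2.68, 4.96667 ms; sum = 10.3233 ms.
End-to-end = 10.7 ms.

10.7 ms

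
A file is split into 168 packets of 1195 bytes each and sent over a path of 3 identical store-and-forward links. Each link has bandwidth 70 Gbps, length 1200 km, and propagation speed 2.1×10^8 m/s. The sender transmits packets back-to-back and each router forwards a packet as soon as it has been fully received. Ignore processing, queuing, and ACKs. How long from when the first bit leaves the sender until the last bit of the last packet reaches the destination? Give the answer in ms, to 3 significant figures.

17.2 ms

Per-hop transmission t_tx = L/R = 9560/70000000000 = 0.000136571 ms.
Per-hop propagation t_prop = 1200000/210000000 = 5.71429 ms.
Pipeline fill: first packet needs 3·t_tx to clear all hops; remaining 167 packets each add one t_tx.
Total = (3+168-1)·t_tx + 3·t_prop = 170·0.000136571 + 3·5.71429 = 17.2 ms.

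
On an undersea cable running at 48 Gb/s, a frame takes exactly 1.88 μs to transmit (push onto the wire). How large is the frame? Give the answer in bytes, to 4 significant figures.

L = R × t_tx = 48000000000 b/s × 1.88e-06 s = 90240 bits.
In bytes: 90240 / 8 = 11280 bytes.

11280 bytes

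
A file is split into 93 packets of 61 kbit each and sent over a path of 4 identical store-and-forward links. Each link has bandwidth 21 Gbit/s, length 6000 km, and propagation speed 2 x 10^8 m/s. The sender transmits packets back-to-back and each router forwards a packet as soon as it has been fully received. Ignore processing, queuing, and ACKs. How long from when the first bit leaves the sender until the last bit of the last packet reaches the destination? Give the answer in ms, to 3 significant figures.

Per-hop transmission t_tx = L/R = 61000/21000000000 = 0.00290476 ms.
Per-hop propagation t_prop = 6000000/200000000 = 30 ms.
Pipeline fill: first packet needs 4·t_tx to clear all hops; remaining 92 packets each add one t_tx.
Total = (4+93-1)·t_tx + 4·t_prop = 96·0.00290476 + 4·30 = 120 ms.

120 ms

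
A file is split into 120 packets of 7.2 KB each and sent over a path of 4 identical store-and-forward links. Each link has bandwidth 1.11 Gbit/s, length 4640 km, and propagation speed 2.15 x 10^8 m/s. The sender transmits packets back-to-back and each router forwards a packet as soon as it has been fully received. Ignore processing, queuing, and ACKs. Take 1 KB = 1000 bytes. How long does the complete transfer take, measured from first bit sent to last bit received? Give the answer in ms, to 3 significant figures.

92.7 ms

Per-hop transmission t_tx = L/R = 57600/1110000000 = 0.0518919 ms.
Per-hop propagation t_prop = 4640000/215000000 = 21.5814 ms.
Pipeline fill: first packet needs 4·t_tx to clear all hops; remaining 119 packets each add one t_tx.
Total = (4+120-1)·t_tx + 4·t_prop = 123·0.0518919 + 4·21.5814 = 92.7 ms.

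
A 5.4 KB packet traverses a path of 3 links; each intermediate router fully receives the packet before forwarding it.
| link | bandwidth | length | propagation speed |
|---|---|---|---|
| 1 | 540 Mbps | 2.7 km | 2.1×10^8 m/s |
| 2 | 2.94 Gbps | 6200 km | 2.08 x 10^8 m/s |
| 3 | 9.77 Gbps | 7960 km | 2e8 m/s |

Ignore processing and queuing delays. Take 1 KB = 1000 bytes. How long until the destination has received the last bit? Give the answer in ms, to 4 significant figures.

69.72 ms

L = 43200 bits.
Transmission delays (L/R per hop): 0.08, 0.0146939, 0.0044217 ms; sum = 0.0991156 ms.
Propagation delays (d/s per hop): 0.0128571, 29.8077, 39.8 ms; sum = 69.6205 ms.
End-to-end = 69.72 ms.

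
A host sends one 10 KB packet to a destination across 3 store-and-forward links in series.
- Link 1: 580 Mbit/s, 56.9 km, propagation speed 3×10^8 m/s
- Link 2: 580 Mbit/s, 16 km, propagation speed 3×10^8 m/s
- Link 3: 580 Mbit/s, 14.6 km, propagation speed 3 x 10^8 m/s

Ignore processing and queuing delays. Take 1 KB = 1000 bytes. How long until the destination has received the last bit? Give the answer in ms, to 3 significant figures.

0.705 ms

L = 80000 bits.
Transmission delay per hop = L/R = 80000/580000000 = 0.137931 ms; 3 hops → 0.413793 ms.
Propagation delays (d/s per hop): 0.189667, 0.0533333, 0.0486667 ms; sum = 0.291667 ms.
End-to-end = 0.705 ms.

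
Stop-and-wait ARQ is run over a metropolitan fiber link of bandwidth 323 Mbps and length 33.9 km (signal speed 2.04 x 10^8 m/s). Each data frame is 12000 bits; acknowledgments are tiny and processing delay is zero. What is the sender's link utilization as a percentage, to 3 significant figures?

t_tx = L/R = 12000/323000000 = 3.71517e-05 s.
t_prop = 33900/204000000 = 0.000166176 s; RTT = 0.000332353 s.
Cycle = t_tx + RTT = 0.000369505 s.
Utilization = t_tx / cycle = 3.71517e-05/0.000369505 = 10.1 %.

10.1 %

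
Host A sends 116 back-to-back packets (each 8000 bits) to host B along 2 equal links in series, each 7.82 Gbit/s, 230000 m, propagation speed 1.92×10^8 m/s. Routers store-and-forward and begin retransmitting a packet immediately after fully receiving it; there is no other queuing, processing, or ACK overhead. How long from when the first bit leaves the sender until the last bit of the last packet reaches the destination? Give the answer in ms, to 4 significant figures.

Per-hop transmission t_tx = L/R = 8000/7820000000 = 0.00102302 ms.
Per-hop propagation t_prop = 230000/192000000 = 1.19792 ms.
Pipeline fill: first packet needs 2·t_tx to clear all hops; remaining 115 packets each add one t_tx.
Total = (2+116-1)·t_tx + 2·t_prop = 117·0.00102302 + 2·1.19792 = 2.516 ms.

2.516 ms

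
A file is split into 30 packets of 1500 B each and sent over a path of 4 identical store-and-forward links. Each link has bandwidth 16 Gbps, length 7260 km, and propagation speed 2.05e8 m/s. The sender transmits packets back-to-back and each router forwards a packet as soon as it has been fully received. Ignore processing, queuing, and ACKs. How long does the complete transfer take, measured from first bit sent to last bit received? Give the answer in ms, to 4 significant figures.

Per-hop transmission t_tx = L/R = 12000/16000000000 = 0.00075 ms.
Per-hop propagation t_prop = 7260000/2.05e+08 = 35.4146 ms.
Pipeline fill: first packet needs 4·t_tx to clear all hops; remaining 29 packets each add one t_tx.
Total = (4+30-1)·t_tx + 4·t_prop = 33·0.00075 + 4·35.4146 = 141.7 ms.

141.7 ms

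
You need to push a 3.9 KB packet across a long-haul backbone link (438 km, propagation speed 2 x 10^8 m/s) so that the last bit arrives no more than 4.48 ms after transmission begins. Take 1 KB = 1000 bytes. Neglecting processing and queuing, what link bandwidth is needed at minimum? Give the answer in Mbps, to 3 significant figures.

L = 31200 bits.
Propagation delay = 438000 / 200000000 = 2.19 ms.
Transmission budget = 4.48 − 2.19 = 2.29 ms.
R ≥ L / t_tx = 31200 bits / 0.00229 s = 13.6 Mbps.

13.6 Mbps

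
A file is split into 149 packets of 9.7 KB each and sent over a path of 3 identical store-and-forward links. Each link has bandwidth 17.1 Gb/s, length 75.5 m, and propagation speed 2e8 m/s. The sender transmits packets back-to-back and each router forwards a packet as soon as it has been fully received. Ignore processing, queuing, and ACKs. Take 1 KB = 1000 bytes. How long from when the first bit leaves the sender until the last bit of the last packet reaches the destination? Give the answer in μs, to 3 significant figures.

686 μs

Per-hop transmission t_tx = L/R = 77600/1.71e+10 = 4.53801 μs.
Per-hop propagation t_prop = 75.5/200000000 = 0.3775 μs.
Pipeline fill: first packet needs 3·t_tx to clear all hops; remaining 148 packets each add one t_tx.
Total = (3+149-1)·t_tx + 3·t_prop = 151·4.53801 + 3·0.3775 = 686 μs.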